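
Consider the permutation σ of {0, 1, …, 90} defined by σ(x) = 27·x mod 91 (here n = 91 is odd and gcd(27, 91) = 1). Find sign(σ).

-1

Orbit of 27 under x↦27x: [27, 1]… (length divides ord_91(27)).
π_27 has 52 disjoint cycles with lengths [2, 2, 2, 2, 2, 2, 2, 2, 2, 2, 2, 2, 2, 2, 2, 2, 2, 2, 2, 2, 2, 2, 2, 2, 2, 2, 2, 2, 2, 2, 2, 2, 2, 2, 2, 2, 2, 2, 2, 1, 1, 1, 1, 1, 1, 1, 1, 1, 1, 1, 1, 1] on {0,…,90}.
With 52 cycles on 91 points, sign = (−1)^{91−52} = -1.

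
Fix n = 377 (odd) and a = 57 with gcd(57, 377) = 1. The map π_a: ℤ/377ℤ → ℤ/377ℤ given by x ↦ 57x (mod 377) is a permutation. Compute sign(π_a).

-1

Orbit of 86 under x↦57x: [86, 1, 57, 233]… (length divides ord_377(57)).
Decompose π into cycles: lengths [4, 4, 4, 4, 4, 4, 4, 4, 4, 4, 4, 4, 4, 4, 4, 4, 4, 4, 4, 4, 4, 4, 4, 4, 4, 4, 4, 4, 4, 4, 4, 4, 4, 4, 4, 4, 4, 4, 4, 4, 4, 4, 4, 4, 4, 4, 4, 4, 4, 4, 4, 4, 4, 4, 4, 4, 4, 4, 4, 4, 4, 4, 4, 4, 4, 4, 4, 4, 4, 4, 4, 4, 4, 4, 4, 4, 4, 4, 4, 4, 4, 4, 4, 4, 4, 4, 4, 2, 2, 2, 2, 2, 2, 2, 2, 2, 2, 2, 2, 2, 2, 1] (102 cycles, including the fixed point 0).
With 102 cycles on 377 points, sign = (−1)^{377−102} = -1.
(57|377)_J = -1 (Zolotarev's lemma cross-check).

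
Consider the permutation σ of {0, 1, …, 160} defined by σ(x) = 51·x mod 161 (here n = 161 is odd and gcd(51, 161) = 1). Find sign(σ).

-1

Orbit of 135 under x↦51x: [135, 123, 155, 16, 11, 78, 114]… (length divides ord_161(51)).
Cycle type of π: 66×2 + 22 + 3×2 + 1; total 6 cycles.
161 − 6 = 155 transpositions; sign(π) = (−1)^155 = -1.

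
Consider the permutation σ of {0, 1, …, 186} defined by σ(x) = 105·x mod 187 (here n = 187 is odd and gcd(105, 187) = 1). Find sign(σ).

Trace 73: π^k(73) = [73, 185, 164, 16, 184, 59, 24] for k=0..6.
Cycle type of π: 80×2 + 16 + 10 + 1; total 5 cycles.
187 − 5 = 182 transpositions; sign(π) = (−1)^182 = +1.
Check: (105/187) = +1 by Zolotarev.

+1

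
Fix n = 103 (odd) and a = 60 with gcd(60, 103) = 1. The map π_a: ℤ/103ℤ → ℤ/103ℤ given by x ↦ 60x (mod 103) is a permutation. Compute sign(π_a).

Orbit of 61 under x↦60x: [61, 55, 4, 34, 83, 36, 100]… (length divides ord_103(60)).
3 cycles of lengths [51, 51, 1].
3 cycles on 103: each ℓ→(−1)^(ℓ−1), product (−1)^100 = +1.

+1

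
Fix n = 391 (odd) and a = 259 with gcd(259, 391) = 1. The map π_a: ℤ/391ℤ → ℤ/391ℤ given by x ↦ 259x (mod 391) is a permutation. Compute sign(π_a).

+1

Orbit of 361 under x↦259x: [361, 50, 47, 52, 174, 101, 353]… (length divides ord_391(259)).
The orbit structure of x ↦ 259x mod 391: 15 orbits of sizes [44, 44, 44, 44, 44, 44, 44, 44, 11, 11, 4, 4, 4, 4, 1].
Σ(ℓ_i−1) = 391−15 = 376; sign = (−1)^376 = +1.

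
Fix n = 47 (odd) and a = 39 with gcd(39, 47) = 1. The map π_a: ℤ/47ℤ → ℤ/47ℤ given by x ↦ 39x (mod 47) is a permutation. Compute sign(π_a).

-1

Trace 38: π^k(38) = [38, 25, 35, 2, 31, 34, 10] for k=0..6.
The orbit structure of x ↦ 39x mod 47: 2 orbits of sizes [46, 1].
2 cycles on 47: each ℓ→(−1)^(ℓ−1), product (−1)^45 = -1.
Check: (39/47) = -1 by Zolotarev.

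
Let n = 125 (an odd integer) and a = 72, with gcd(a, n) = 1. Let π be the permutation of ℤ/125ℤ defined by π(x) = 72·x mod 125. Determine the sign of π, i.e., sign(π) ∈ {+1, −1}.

-1

Start at x=43: 43 → 96 → 37 → 39 → 58 → 51 → 47 → … (one orbit).
4 cycles of lengths [100, 20, 4, 1].
n − c = 125 − 4 = 121; sign = (−1)^121 = -1.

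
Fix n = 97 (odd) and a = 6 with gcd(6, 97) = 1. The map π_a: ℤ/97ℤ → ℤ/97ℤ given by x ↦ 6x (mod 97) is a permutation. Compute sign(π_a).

+1

Orbit of 36 under x↦6x: [36, 22, 35, 16, 96, 91, 61]… (length divides ord_97(6)).
The orbit structure of x ↦ 6x mod 97: 9 orbits of sizes [12, 12, 12, 12, 12, 12, 12, 12, 1].
97 − 9 = 88 transpositions; sign(π) = (−1)^88 = +1.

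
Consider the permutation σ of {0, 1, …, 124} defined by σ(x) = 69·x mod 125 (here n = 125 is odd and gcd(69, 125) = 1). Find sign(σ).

+1

Trace 116: π^k(116) = [116, 4, 26, 44, 36, 109, 21] for k=0..6.
7 cycles of lengths [50, 50, 10, 10, 2, 2, 1].
n − c = 125 − 7 = 118; sign = (−1)^118 = +1.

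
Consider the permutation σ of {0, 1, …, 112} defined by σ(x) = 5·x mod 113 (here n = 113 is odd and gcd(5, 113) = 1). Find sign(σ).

Start at x=4: 4 → 20 → 100 → 48 → 14 → 70 → 11 → … (one orbit).
Cycle type of π: 112 + 1; total 2 cycles.
Σ(ℓ_i−1) = 113−2 = 111; sign = (−1)^111 = -1.

-1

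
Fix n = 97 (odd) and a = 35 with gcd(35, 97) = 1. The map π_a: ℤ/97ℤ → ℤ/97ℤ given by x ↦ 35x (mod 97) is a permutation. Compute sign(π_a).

Start at x=61: 61 → 1 → 35 → 61 (one orbit).
The orbit structure of x ↦ 35x mod 97: 33 orbits of sizes [3, 3, 3, 3, 3, 3, 3, 3, 3, 3, 3, 3, 3, 3, 3, 3, 3, 3, 3, 3, 3, 3, 3, 3, 3, 3, 3, 3, 3, 3, 3, 3, 1].
33 cycles on 97: each ℓ→(−1)^(ℓ−1), product (−1)^64 = +1.

+1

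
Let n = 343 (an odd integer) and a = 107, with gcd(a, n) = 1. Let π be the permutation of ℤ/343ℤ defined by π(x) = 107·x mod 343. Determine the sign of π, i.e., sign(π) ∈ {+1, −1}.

+1

Trace 163: π^k(163) = [163, 291, 267, 100, 67, 309, 135] for k=0..6.
Cycle lengths of π_107 on ℤ/343ℤ: [147, 147, 21, 21, 3, 3, 1]; 7 cycles in total.
Σ(ℓ_i−1) = 343−7 = 336; sign = (−1)^336 = +1.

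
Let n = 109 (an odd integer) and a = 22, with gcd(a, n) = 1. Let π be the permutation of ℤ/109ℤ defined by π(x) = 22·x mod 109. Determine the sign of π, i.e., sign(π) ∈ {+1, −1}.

+1

Start at x=16: 16 → 25 → 5 → 1 → 22 → 48 → 75 → … (one orbit).
Cycle lengths of π_22 on ℤ/109ℤ: [27, 27, 27, 27, 1]; 5 cycles in total.
109 − 5 = 104 transpositions; sign(π) = (−1)^104 = +1.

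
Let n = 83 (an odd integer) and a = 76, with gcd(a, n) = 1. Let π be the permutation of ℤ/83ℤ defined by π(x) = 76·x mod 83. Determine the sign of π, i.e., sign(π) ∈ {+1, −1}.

-1

Orbit of 73 under x↦76x: [73, 70, 8, 27, 60, 78, 35]… (length divides ord_83(76)).
The orbit structure of x ↦ 76x mod 83: 2 orbits of sizes [82, 1].
83 − 2 = 81 transpositions; sign(π) = (−1)^81 = -1.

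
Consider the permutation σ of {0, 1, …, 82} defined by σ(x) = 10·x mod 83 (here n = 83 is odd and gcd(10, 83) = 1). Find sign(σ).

+1

Start at x=1: 1 → 10 → 17 → 4 → 40 → 68 → 16 → … (one orbit).
π_10 has 3 disjoint cycles with lengths [41, 41, 1] on {0,…,82}.
n − c = 83 − 3 = 80; sign = (−1)^80 = +1.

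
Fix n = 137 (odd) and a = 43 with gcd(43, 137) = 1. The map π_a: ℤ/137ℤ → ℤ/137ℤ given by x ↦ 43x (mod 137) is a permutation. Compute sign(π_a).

Start at x=64: 64 → 12 → 105 → 131 → 16 → 3 → 129 → … (one orbit).
2 cycles of lengths [136, 1].
2 cycles on 137: each ℓ→(−1)^(ℓ−1), product (−1)^135 = -1.
Zolotarev: (43|137) = -1, matching the cycle-count sign.

-1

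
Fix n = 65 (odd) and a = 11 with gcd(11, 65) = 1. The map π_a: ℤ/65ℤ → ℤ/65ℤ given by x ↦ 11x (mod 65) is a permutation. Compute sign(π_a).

-1

Orbit of 21 under x↦11x: [21, 36, 6, 1, 11, 56, 31]… (length divides ord_65(11)).
π_11 has 10 disjoint cycles with lengths [12, 12, 12, 12, 12, 1, 1, 1, 1, 1] on {0,…,64}.
sign(π) = (−1)^{n − #cycles} = (−1)^{65−10} = (−1)^55 = -1.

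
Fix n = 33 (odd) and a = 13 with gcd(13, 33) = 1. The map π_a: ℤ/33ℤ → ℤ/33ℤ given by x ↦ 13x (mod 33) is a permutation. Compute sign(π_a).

Start at x=31: 31 → 7 → 25 → 28 → 1 → 13 → 4 → … (one orbit).
The orbit structure of x ↦ 13x mod 33: 6 orbits of sizes [10, 10, 10, 1, 1, 1].
33 − 6 = 27 transpositions; sign(π) = (−1)^27 = -1.
The Jacobi symbol (13|33) = -1 (Zolotarev) agrees.

-1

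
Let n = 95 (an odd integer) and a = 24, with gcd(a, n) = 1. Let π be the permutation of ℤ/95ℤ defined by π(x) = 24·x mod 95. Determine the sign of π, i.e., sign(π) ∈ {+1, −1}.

Trace 6: π^k(6) = [6, 49, 36, 9, 26, 54, 61] for k=0..6.
π_24 has 9 disjoint cycles with lengths [18, 18, 18, 18, 9, 9, 2, 2, 1] on {0,…,94}.
9 cycles on 95: each ℓ→(−1)^(ℓ−1), product (−1)^86 = +1.
Check: (24/95) = +1 by Zolotarev.

+1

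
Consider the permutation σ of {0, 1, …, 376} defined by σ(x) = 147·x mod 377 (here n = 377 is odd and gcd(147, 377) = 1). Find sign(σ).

-1

Trace 94: π^k(94) = [94, 246, 347, 114, 170, 108, 42] for k=0..6.
Cycle lengths of π_147 on ℤ/377ℤ: [84, 84, 84, 84, 28, 6, 6, 1]; 8 cycles in total.
Σ(ℓ_i−1) = 377−8 = 369; sign = (−1)^369 = -1.
Zolotarev: (147|377) = -1, matching the cycle-count sign.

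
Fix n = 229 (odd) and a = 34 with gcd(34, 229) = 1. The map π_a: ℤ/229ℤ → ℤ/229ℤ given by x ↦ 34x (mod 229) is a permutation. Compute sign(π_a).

-1

Orbit of 26 under x↦34x: [26, 197, 57, 106, 169, 21, 27]… (length divides ord_229(34)).
4 cycles of lengths [76, 76, 76, 1].
n − c = 229 − 4 = 225; sign = (−1)^225 = -1.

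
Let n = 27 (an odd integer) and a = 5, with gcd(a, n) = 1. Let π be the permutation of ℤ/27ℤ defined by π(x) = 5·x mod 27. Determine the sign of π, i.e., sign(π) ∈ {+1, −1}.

Orbit of 10 under x↦5x: [10, 23, 7, 8, 13, 11, 1]… (length divides ord_27(5)).
Decompose π into cycles: lengths [18, 6, 2, 1] (4 cycles, including the fixed point 0).
With 4 cycles on 27 points, sign = (−1)^{27−4} = -1.

-1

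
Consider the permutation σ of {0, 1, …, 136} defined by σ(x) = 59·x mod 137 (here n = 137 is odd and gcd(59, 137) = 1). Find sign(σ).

Orbit of 122 under x↦59x: [122, 74, 119, 34, 88, 123, 133]… (length divides ord_137(59)).
π_59 has 9 disjoint cycles with lengths [17, 17, 17, 17, 17, 17, 17, 17, 1] on {0,…,136}.
sign(π) = (−1)^{n − #cycles} = (−1)^{137−9} = (−1)^128 = +1.
Zolotarev: (59|137) = +1, matching the cycle-count sign.

+1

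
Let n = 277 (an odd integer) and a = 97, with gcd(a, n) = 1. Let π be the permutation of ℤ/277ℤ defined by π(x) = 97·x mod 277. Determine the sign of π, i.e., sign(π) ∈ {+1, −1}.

Trace 146: π^k(146) = [146, 35, 71, 239, 192, 65, 211] for k=0..6.
π_97 has 2 disjoint cycles with lengths [276, 1] on {0,…,276}.
2 cycles on 277: each ℓ→(−1)^(ℓ−1), product (−1)^275 = -1.
(97|277)_J = -1 (Zolotarev's lemma cross-check).

-1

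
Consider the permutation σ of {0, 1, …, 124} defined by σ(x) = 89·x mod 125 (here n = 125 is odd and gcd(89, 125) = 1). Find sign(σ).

Start at x=71: 71 → 69 → 16 → 49 → 111 → 4 → 106 → … (one orbit).
The orbit structure of x ↦ 89x mod 125: 7 orbits of sizes [50, 50, 10, 10, 2, 2, 1].
n − c = 125 − 7 = 118; sign = (−1)^118 = +1.
Check: (89/125) = +1 by Zolotarev.

+1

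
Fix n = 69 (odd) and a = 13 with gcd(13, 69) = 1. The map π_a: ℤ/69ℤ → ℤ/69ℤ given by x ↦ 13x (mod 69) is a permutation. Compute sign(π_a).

Orbit of 52 under x↦13x: [52, 55, 25, 49, 16, 1, 13]… (length divides ord_69(13)).
9 cycles of lengths [11, 11, 11, 11, 11, 11, 1, 1, 1].
n − c = 69 − 9 = 60; sign = (−1)^60 = +1.
Check: (13/69) = +1 by Zolotarev.

+1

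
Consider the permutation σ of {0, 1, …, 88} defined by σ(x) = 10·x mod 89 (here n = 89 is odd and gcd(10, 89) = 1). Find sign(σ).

+1

Trace 53: π^k(53) = [53, 85, 49, 45, 5, 50, 55] for k=0..6.
The orbit structure of x ↦ 10x mod 89: 3 orbits of sizes [44, 44, 1].
n − c = 89 − 3 = 86; sign = (−1)^86 = +1.
(10|89)_J = +1 (Zolotarev's lemma cross-check).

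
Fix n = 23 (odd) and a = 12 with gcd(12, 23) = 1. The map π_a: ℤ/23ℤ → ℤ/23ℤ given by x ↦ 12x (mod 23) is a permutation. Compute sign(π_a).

+1

Start at x=4: 4 → 2 → 1 → 12 → 6 → 3 → 13 → … (one orbit).
π_12 has 3 disjoint cycles with lengths [11, 11, 1] on {0,…,22}.
With 3 cycles on 23 points, sign = (−1)^{23−3} = +1.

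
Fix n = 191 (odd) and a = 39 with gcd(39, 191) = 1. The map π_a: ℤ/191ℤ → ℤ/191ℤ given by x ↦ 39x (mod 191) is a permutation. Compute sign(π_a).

+1

Trace 1: π^k(1) = [1, 39, 184, 109, 49] for k=0..4.
The orbit structure of x ↦ 39x mod 191: 39 orbits of sizes [5, 5, 5, 5, 5, 5, 5, 5, 5, 5, 5, 5, 5, 5, 5, 5, 5, 5, 5, 5, 5, 5, 5, 5, 5, 5, 5, 5, 5, 5, 5, 5, 5, 5, 5, 5, 5, 5, 1].
191 − 39 = 152 transpositions; sign(π) = (−1)^152 = +1.
Check: (39/191) = +1 by Zolotarev.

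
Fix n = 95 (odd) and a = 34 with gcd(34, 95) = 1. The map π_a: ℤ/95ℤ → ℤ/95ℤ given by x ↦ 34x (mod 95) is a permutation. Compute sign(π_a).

Orbit of 6 under x↦34x: [6, 14, 1, 34, 16, 69, 66]… (length divides ord_95(34)).
π_34 has 8 disjoint cycles with lengths [18, 18, 18, 18, 18, 2, 2, 1] on {0,…,94}.
8 cycles on 95: each ℓ→(−1)^(ℓ−1), product (−1)^87 = -1.
(34|95)_J = -1 (Zolotarev's lemma cross-check).

-1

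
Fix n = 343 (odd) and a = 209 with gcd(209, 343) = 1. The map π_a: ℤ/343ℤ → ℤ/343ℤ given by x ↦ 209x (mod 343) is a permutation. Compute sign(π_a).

Trace 90: π^k(90) = [90, 288, 167, 260, 146, 330, 27] for k=0..6.
Cycle type of π: 98×3 + 14×3 + 2×3 + 1; total 10 cycles.
n − c = 343 − 10 = 333; sign = (−1)^333 = -1.

-1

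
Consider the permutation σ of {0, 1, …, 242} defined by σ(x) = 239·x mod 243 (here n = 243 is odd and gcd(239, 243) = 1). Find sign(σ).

Start at x=97: 97 → 98 → 94 → 110 → 46 → 59 → 7 → … (one orbit).
Cycle lengths of π_239 on ℤ/243ℤ: [162, 54, 18, 6, 2, 1]; 6 cycles in total.
Σ(ℓ_i−1) = 243−6 = 237; sign = (−1)^237 = -1.
The Jacobi symbol (239|243) = -1 (Zolotarev) agrees.

-1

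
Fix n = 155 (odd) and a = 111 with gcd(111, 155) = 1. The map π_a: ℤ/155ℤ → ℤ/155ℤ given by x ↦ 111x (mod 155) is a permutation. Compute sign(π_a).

Start at x=111: 111 → 76 → 66 → 41 → 56 → 16 → 71 → … (one orbit).
Cycle type of π: 15×10 + 1×5; total 15 cycles.
With 15 cycles on 155 points, sign = (−1)^{155−15} = +1.

+1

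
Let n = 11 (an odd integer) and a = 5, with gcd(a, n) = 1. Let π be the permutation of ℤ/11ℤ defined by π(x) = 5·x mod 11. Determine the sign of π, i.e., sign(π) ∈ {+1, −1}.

+1

Trace 1: π^k(1) = [1, 5, 3, 4, 9] for k=0..4.
Cycle type of π: 5×2 + 1; total 3 cycles.
With 3 cycles on 11 points, sign = (−1)^{11−3} = +1.
Via Zolotarev, sign(π_{5}) = (5|11) = +1.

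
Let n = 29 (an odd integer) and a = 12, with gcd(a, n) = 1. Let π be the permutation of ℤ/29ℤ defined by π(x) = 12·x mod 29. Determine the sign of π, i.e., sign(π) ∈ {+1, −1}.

-1

Trace 1: π^k(1) = [1, 12, 28, 17] for k=0..3.
Decompose π into cycles: lengths [4, 4, 4, 4, 4, 4, 4, 1] (8 cycles, including the fixed point 0).
With 8 cycles on 29 points, sign = (−1)^{29−8} = -1.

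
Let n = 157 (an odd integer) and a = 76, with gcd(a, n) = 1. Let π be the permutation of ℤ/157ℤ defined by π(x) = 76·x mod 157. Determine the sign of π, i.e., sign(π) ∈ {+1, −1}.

Orbit of 44 under x↦76x: [44, 47, 118, 19, 31, 1, 76]… (length divides ord_157(76)).
The orbit structure of x ↦ 76x mod 157: 3 orbits of sizes [78, 78, 1].
sign(π) = (−1)^{n − #cycles} = (−1)^{157−3} = (−1)^154 = +1.
(76|157)_J = +1 (Zolotarev's lemma cross-check).

+1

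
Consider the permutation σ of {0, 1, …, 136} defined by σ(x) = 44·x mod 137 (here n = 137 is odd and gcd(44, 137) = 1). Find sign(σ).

+1

Trace 122: π^k(122) = [122, 25, 4, 39, 72, 17, 63] for k=0..6.
Cycle lengths of π_44 on ℤ/137ℤ: [68, 68, 1]; 3 cycles in total.
n − c = 137 − 3 = 134; sign = (−1)^134 = +1.
Zolotarev: (44|137) = +1, matching the cycle-count sign.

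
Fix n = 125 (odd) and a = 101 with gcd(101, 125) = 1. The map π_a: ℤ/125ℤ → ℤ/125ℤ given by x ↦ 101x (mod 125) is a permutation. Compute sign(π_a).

+1

Trace 101: π^k(101) = [101, 76, 51, 26, 1] for k=0..4.
Cycle type of π: 5×20 + 1×25; total 45 cycles.
sign(π) = (−1)^{n − #cycles} = (−1)^{125−45} = (−1)^80 = +1.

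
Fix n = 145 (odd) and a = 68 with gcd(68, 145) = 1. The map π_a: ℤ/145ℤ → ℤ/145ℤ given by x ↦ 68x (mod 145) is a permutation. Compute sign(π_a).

Orbit of 18 under x↦68x: [18, 64, 2, 136, 113, 144, 77]… (length divides ord_145(68)).
Cycle lengths of π_68 on ℤ/145ℤ: [28, 28, 28, 28, 28, 4, 1]; 7 cycles in total.
sign(π) = (−1)^{n − #cycles} = (−1)^{145−7} = (−1)^138 = +1.
(68|145)_J = +1 (Zolotarev's lemma cross-check).

+1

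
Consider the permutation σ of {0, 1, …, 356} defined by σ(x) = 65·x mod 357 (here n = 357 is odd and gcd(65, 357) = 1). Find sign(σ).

+1

Trace 16: π^k(16) = [16, 326, 127, 44, 4, 260, 121] for k=0..6.
Cycle type of π: 48×6 + 16×3 + 6×2 + 3×2 + 2 + 1; total 15 cycles.
Σ(ℓ_i−1) = 357−15 = 342; sign = (−1)^342 = +1.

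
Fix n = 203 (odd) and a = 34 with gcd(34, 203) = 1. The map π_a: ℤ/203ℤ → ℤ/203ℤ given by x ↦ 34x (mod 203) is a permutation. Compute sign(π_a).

-1

Trace 62: π^k(62) = [62, 78, 13, 36, 6, 1, 34] for k=0..6.
Cycle type of π: 14×14 + 2×3 + 1; total 18 cycles.
18 cycles on 203: each ℓ→(−1)^(ℓ−1), product (−1)^185 = -1.
Zolotarev: (34|203) = -1, matching the cycle-count sign.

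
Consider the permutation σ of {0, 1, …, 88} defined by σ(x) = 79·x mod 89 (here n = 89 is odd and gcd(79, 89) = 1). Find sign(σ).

Start at x=72: 72 → 81 → 80 → 1 → 79 → 11 → 68 → … (one orbit).
π_79 has 3 disjoint cycles with lengths [44, 44, 1] on {0,…,88}.
Σ(ℓ_i−1) = 89−3 = 86; sign = (−1)^86 = +1.

+1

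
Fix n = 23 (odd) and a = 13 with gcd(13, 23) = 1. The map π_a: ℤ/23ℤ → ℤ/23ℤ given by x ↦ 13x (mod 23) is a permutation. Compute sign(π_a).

Orbit of 16 under x↦13x: [16, 1, 13, 8, 12, 18, 4]… (length divides ord_23(13)).
3 cycles of lengths [11, 11, 1].
sign(π) = (−1)^{n − #cycles} = (−1)^{23−3} = (−1)^20 = +1.

+1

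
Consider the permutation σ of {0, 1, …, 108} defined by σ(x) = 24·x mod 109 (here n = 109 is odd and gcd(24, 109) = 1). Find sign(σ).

Start at x=22: 22 → 92 → 28 → 18 → 105 → 13 → 94 → … (one orbit).
π_24 has 2 disjoint cycles with lengths [108, 1] on {0,…,108}.
sign(π) = (−1)^{n − #cycles} = (−1)^{109−2} = (−1)^107 = -1.
(24|109)_J = -1 (Zolotarev's lemma cross-check).

-1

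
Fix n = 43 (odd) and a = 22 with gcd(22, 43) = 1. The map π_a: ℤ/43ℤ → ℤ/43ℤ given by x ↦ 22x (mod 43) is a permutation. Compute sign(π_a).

Start at x=22: 22 → 11 → 27 → 35 → 39 → 41 → 42 → … (one orbit).
Cycle lengths of π_22 on ℤ/43ℤ: [14, 14, 14, 1]; 4 cycles in total.
Σ(ℓ_i−1) = 43−4 = 39; sign = (−1)^39 = -1.

-1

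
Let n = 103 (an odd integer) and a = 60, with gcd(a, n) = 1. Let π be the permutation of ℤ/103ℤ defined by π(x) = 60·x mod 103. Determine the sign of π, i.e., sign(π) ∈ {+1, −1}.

Orbit of 55 under x↦60x: [55, 4, 34, 83, 36, 100, 26]… (length divides ord_103(60)).
3 cycles of lengths [51, 51, 1].
3 cycles on 103: each ℓ→(−1)^(ℓ−1), product (−1)^100 = +1.

+1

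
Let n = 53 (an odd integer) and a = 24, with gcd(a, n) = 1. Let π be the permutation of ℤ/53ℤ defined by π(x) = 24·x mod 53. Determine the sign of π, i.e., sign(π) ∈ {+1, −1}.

Start at x=42: 42 → 1 → 24 → 46 → 44 → 49 → 10 → … (one orbit).
Cycle type of π: 13×4 + 1; total 5 cycles.
Σ(ℓ_i−1) = 53−5 = 48; sign = (−1)^48 = +1.

+1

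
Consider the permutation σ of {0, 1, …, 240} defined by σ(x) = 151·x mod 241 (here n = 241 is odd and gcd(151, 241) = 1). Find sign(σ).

+1

Orbit of 151 under x↦151x: [151, 147, 25, 160, 60, 143, 144]… (length divides ord_241(151)).
Cycle lengths of π_151 on ℤ/241ℤ: [60, 60, 60, 60, 1]; 5 cycles in total.
n − c = 241 − 5 = 236; sign = (−1)^236 = +1.
Via Zolotarev, sign(π_{151}) = (151|241) = +1.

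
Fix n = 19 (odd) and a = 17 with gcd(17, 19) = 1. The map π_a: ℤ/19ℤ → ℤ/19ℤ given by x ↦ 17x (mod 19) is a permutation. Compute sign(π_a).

Start at x=11: 11 → 16 → 6 → 7 → 5 → 9 → 1 → … (one orbit).
Decompose π into cycles: lengths [9, 9, 1] (3 cycles, including the fixed point 0).
Σ(ℓ_i−1) = 19−3 = 16; sign = (−1)^16 = +1.
Via Zolotarev, sign(π_{17}) = (17|19) = +1.

+1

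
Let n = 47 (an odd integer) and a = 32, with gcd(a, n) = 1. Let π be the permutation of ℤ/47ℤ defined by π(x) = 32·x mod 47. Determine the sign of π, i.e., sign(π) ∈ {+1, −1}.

+1

Trace 4: π^k(4) = [4, 34, 7, 36, 24, 16, 42] for k=0..6.
Cycle lengths of π_32 on ℤ/47ℤ: [23, 23, 1]; 3 cycles in total.
3 cycles on 47: each ℓ→(−1)^(ℓ−1), product (−1)^44 = +1.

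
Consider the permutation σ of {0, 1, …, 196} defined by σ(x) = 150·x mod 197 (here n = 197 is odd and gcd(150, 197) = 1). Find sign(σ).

+1

Trace 54: π^k(54) = [54, 23, 101, 178, 105, 187, 76] for k=0..6.
Cycle type of π: 49×4 + 1; total 5 cycles.
n − c = 197 − 5 = 192; sign = (−1)^192 = +1.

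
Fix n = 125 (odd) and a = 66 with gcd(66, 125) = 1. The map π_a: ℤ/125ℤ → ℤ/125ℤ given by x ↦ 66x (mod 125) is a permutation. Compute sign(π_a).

Orbit of 56 under x↦66x: [56, 71, 61, 26, 91, 6, 21]… (length divides ord_125(66)).
Cycle lengths of π_66 on ℤ/125ℤ: [25, 25, 25, 25, 5, 5, 5, 5, 1, 1, 1, 1, 1]; 13 cycles in total.
n − c = 125 − 13 = 112; sign = (−1)^112 = +1.
(66|125)_J = +1 (Zolotarev's lemma cross-check).

+1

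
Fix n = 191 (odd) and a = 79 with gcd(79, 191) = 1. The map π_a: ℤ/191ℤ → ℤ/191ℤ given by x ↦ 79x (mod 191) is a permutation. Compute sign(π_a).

Trace 118: π^k(118) = [118, 154, 133, 2, 158, 67, 136] for k=0..6.
Decompose π into cycles: lengths [95, 95, 1] (3 cycles, including the fixed point 0).
With 3 cycles on 191 points, sign = (−1)^{191−3} = +1.
The Jacobi symbol (79|191) = +1 (Zolotarev) agrees.

+1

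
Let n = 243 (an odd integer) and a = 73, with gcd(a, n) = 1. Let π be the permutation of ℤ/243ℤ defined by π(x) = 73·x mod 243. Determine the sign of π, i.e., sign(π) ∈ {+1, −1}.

+1

Trace 199: π^k(199) = [199, 190, 19, 172, 163, 235, 145] for k=0..6.
Decompose π into cycles: lengths [27, 27, 27, 27, 27, 27, 9, 9, 9, 9, 9, 9, 3, 3, 3, 3, 3, 3, 1, 1, 1, 1, 1, 1, 1, 1, 1] (27 cycles, including the fixed point 0).
n − c = 243 − 27 = 216; sign = (−1)^216 = +1.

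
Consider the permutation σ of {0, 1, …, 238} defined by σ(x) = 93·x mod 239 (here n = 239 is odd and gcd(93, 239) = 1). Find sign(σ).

Trace 110: π^k(110) = [110, 192, 170, 36, 2, 186, 90] for k=0..6.
Decompose π into cycles: lengths [119, 119, 1] (3 cycles, including the fixed point 0).
With 3 cycles on 239 points, sign = (−1)^{239−3} = +1.
The Jacobi symbol (93|239) = +1 (Zolotarev) agrees.

+1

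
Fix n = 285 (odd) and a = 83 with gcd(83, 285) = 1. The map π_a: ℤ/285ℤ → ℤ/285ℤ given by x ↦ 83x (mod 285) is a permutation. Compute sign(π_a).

+1

Start at x=1: 1 → 83 → 49 → 77 → 121 → 68 → 229 → … (one orbit).
Cycle lengths of π_83 on ℤ/285ℤ: [12, 12, 12, 12, 12, 12, 12, 12, 12, 12, 12, 12, 12, 12, 12, 12, 12, 12, 6, 6, 6, 6, 6, 6, 4, 4, 4, 3, 3, 3, 3, 3, 3, 2, 1]; 35 cycles in total.
n − c = 285 − 35 = 250; sign = (−1)^250 = +1.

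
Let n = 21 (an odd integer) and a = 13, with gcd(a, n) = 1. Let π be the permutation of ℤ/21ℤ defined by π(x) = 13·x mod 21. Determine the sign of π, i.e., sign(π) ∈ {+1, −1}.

Orbit of 1 under x↦13x: [1, 13]… (length divides ord_21(13)).
12 cycles of lengths [2, 2, 2, 2, 2, 2, 2, 2, 2, 1, 1, 1].
21 − 12 = 9 transpositions; sign(π) = (−1)^9 = -1.
Via Zolotarev, sign(π_{13}) = (13|21) = -1.

-1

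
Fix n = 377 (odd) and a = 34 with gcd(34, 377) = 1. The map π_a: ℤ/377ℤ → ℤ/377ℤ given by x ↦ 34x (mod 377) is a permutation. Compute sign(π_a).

Orbit of 125 under x↦34x: [125, 103, 109, 313, 86, 285, 265]… (length divides ord_377(34)).
The orbit structure of x ↦ 34x mod 377: 18 orbits of sizes [28, 28, 28, 28, 28, 28, 28, 28, 28, 28, 28, 28, 14, 14, 4, 4, 4, 1].
With 18 cycles on 377 points, sign = (−1)^{377−18} = -1.

-1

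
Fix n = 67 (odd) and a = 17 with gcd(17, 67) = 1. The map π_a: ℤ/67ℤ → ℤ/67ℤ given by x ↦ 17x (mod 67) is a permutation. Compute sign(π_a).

+1

Orbit of 25 under x↦17x: [25, 23, 56, 14, 37, 26, 40]… (length divides ord_67(17)).
Cycle type of π: 33×2 + 1; total 3 cycles.
Σ(ℓ_i−1) = 67−3 = 64; sign = (−1)^64 = +1.
Check: (17/67) = +1 by Zolotarev.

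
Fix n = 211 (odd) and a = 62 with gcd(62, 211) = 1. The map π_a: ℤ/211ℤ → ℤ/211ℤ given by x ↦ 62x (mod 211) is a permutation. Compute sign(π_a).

Orbit of 81 under x↦62x: [81, 169, 139, 178, 64, 170, 201]… (length divides ord_211(62)).
Cycle lengths of π_62 on ℤ/211ℤ: [105, 105, 1]; 3 cycles in total.
3 cycles on 211: each ℓ→(−1)^(ℓ−1), product (−1)^208 = +1.

+1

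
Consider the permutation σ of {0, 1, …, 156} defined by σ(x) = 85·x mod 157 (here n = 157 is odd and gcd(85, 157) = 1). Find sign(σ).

-1

Trace 51: π^k(51) = [51, 96, 153, 131, 145, 79, 121] for k=0..6.
π_85 has 2 disjoint cycles with lengths [156, 1] on {0,…,156}.
Σ(ℓ_i−1) = 157−2 = 155; sign = (−1)^155 = -1.
Via Zolotarev, sign(π_{85}) = (85|157) = -1.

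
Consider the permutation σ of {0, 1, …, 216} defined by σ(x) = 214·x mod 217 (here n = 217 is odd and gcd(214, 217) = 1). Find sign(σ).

+1

Trace 51: π^k(51) = [51, 64, 25, 142, 8, 193, 72] for k=0..6.
Cycle lengths of π_214 on ℤ/217ℤ: [15, 15, 15, 15, 15, 15, 15, 15, 15, 15, 15, 15, 15, 15, 3, 3, 1]; 17 cycles in total.
Σ(ℓ_i−1) = 217−17 = 200; sign = (−1)^200 = +1.
Zolotarev: (214|217) = +1, matching the cycle-count sign.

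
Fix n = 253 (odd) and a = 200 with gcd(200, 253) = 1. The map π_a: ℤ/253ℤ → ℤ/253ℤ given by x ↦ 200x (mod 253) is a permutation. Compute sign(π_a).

Start at x=16: 16 → 164 → 163 → 216 → 190 → 50 → 133 → … (one orbit).
6 cycles of lengths [110, 110, 11, 11, 10, 1].
6 cycles on 253: each ℓ→(−1)^(ℓ−1), product (−1)^247 = -1.
Via Zolotarev, sign(π_{200}) = (200|253) = -1.

-1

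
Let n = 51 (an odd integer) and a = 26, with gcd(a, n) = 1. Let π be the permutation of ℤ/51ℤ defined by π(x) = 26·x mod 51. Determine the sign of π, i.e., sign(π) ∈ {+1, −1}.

Start at x=8: 8 → 4 → 2 → 1 → 26 → 13 → 32 → … (one orbit).
π_26 has 8 disjoint cycles with lengths [8, 8, 8, 8, 8, 8, 2, 1] on {0,…,50}.
51 − 8 = 43 transpositions; sign(π) = (−1)^43 = -1.
Check: (26/51) = -1 by Zolotarev.

-1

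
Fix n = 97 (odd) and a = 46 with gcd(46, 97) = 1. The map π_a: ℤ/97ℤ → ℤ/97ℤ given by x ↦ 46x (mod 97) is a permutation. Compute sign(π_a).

Trace 55: π^k(55) = [55, 8, 77, 50, 69, 70, 19] for k=0..6.
Cycle lengths of π_46 on ℤ/97ℤ: [32, 32, 32, 1]; 4 cycles in total.
Σ(ℓ_i−1) = 97−4 = 93; sign = (−1)^93 = -1.

-1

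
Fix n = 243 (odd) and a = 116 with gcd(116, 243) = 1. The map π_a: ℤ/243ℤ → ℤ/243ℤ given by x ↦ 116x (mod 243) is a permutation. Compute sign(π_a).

Orbit of 35 under x↦116x: [35, 172, 26, 100, 179, 109, 8]… (length divides ord_243(116)).
The orbit structure of x ↦ 116x mod 243: 14 orbits of sizes [54, 54, 54, 18, 18, 18, 6, 6, 6, 2, 2, 2, 2, 1].
With 14 cycles on 243 points, sign = (−1)^{243−14} = -1.
The Jacobi symbol (116|243) = -1 (Zolotarev) agrees.

-1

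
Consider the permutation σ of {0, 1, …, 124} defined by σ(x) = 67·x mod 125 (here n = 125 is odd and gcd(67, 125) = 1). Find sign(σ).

Orbit of 37 under x↦67x: [37, 104, 93, 106, 102, 84, 3]… (length divides ord_125(67)).
Decompose π into cycles: lengths [100, 20, 4, 1] (4 cycles, including the fixed point 0).
Σ(ℓ_i−1) = 125−4 = 121; sign = (−1)^121 = -1.
Via Zolotarev, sign(π_{67}) = (67|125) = -1.

-1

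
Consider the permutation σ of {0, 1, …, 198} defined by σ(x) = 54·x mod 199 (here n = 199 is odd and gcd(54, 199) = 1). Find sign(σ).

Trace 113: π^k(113) = [113, 132, 163, 46, 96, 10, 142] for k=0..6.
The orbit structure of x ↦ 54x mod 199: 2 orbits of sizes [198, 1].
Σ(ℓ_i−1) = 199−2 = 197; sign = (−1)^197 = -1.
Via Zolotarev, sign(π_{54}) = (54|199) = -1.

-1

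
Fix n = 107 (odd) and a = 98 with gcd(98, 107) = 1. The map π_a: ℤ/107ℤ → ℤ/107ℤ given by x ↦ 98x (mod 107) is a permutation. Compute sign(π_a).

-1

Start at x=49: 49 → 94 → 10 → 17 → 61 → 93 → 19 → … (one orbit).
π_98 has 2 disjoint cycles with lengths [106, 1] on {0,…,106}.
Σ(ℓ_i−1) = 107−2 = 105; sign = (−1)^105 = -1.
Via Zolotarev, sign(π_{98}) = (98|107) = -1.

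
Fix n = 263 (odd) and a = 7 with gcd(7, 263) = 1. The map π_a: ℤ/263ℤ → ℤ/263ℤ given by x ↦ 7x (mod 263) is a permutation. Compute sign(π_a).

-1

Orbit of 121 under x↦7x: [121, 58, 143, 212, 169, 131, 128]… (length divides ord_263(7)).
Cycle type of π: 262 + 1; total 2 cycles.
263 − 2 = 261 transpositions; sign(π) = (−1)^261 = -1.
Zolotarev: (7|263) = -1, matching the cycle-count sign.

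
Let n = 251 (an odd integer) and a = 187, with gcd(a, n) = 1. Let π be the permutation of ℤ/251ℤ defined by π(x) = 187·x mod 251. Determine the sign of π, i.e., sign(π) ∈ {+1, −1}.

Start at x=4: 4 → 246 → 69 → 102 → 249 → 128 → 91 → … (one orbit).
Cycle type of π: 50×5 + 1; total 6 cycles.
6 cycles on 251: each ℓ→(−1)^(ℓ−1), product (−1)^245 = -1.
Via Zolotarev, sign(π_{187}) = (187|251) = -1.

-1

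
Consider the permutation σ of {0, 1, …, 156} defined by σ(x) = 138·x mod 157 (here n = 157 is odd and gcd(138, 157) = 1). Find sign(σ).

+1

Start at x=130: 130 → 42 → 144 → 90 → 17 → 148 → 14 → … (one orbit).
Cycle lengths of π_138 on ℤ/157ℤ: [78, 78, 1]; 3 cycles in total.
With 3 cycles on 157 points, sign = (−1)^{157−3} = +1.
Zolotarev: (138|157) = +1, matching the cycle-count sign.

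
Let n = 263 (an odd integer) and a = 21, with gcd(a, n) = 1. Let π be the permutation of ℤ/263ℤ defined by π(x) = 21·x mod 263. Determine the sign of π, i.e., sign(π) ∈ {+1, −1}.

-1

Start at x=39: 39 → 30 → 104 → 80 → 102 → 38 → 9 → … (one orbit).
2 cycles of lengths [262, 1].
263 − 2 = 261 transpositions; sign(π) = (−1)^261 = -1.
The Jacobi symbol (21|263) = -1 (Zolotarev) agrees.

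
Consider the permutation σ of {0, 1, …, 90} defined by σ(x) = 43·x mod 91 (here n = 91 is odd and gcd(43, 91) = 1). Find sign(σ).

+1

Start at x=22: 22 → 36 → 1 → 43 → 29 → 64 → 22 (one orbit).
Decompose π into cycles: lengths [6, 6, 6, 6, 6, 6, 6, 6, 6, 6, 6, 6, 6, 6, 1, 1, 1, 1, 1, 1, 1] (21 cycles, including the fixed point 0).
With 21 cycles on 91 points, sign = (−1)^{91−21} = +1.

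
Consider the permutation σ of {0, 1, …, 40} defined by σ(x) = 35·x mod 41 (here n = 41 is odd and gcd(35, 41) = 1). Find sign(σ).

-1

Trace 31: π^k(31) = [31, 19, 9, 28, 37, 24, 20] for k=0..6.
Cycle type of π: 40 + 1; total 2 cycles.
2 cycles on 41: each ℓ→(−1)^(ℓ−1), product (−1)^39 = -1.
Check: (35/41) = -1 by Zolotarev.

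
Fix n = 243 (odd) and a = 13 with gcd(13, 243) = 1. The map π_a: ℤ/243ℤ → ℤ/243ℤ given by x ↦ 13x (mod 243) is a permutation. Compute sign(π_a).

+1

Orbit of 49 under x↦13x: [49, 151, 19, 4, 52, 190, 40]… (length divides ord_243(13)).
Cycle type of π: 81×2 + 27×2 + 9×2 + 3×2 + 1×3; total 11 cycles.
11 cycles on 243: each ℓ→(−1)^(ℓ−1), product (−1)^232 = +1.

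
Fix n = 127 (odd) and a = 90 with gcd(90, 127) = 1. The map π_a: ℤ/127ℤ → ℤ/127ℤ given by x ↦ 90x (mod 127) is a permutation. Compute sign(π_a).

-1

Orbit of 99 under x↦90x: [99, 20, 22, 75, 19, 59, 103]… (length divides ord_127(90)).
8 cycles of lengths [18, 18, 18, 18, 18, 18, 18, 1].
sign(π) = (−1)^{n − #cycles} = (−1)^{127−8} = (−1)^119 = -1.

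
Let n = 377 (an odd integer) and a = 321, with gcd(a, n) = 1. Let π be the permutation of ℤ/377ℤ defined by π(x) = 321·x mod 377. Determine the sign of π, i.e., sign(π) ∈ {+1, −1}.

-1

Orbit of 230 under x↦321x: [230, 315, 79, 100, 55, 313, 191]… (length divides ord_377(321)).
Cycle type of π: 84×4 + 28 + 3×4 + 1; total 10 cycles.
377 − 10 = 367 transpositions; sign(π) = (−1)^367 = -1.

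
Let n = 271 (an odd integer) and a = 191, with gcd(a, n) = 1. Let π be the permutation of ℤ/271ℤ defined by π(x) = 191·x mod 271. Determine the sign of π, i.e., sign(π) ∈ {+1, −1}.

Trace 10: π^k(10) = [10, 13, 44, 3, 31, 230, 28] for k=0..6.
Decompose π into cycles: lengths [90, 90, 90, 1] (4 cycles, including the fixed point 0).
n − c = 271 − 4 = 267; sign = (−1)^267 = -1.

-1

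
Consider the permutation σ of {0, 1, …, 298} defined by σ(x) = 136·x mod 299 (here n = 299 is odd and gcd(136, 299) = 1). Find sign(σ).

Trace 173: π^k(173) = [173, 206, 209, 19, 192, 99, 9] for k=0..6.
Cycle lengths of π_136 on ℤ/299ℤ: [132, 132, 22, 12, 1]; 5 cycles in total.
299 − 5 = 294 transpositions; sign(π) = (−1)^294 = +1.
Via Zolotarev, sign(π_{136}) = (136|299) = +1.

+1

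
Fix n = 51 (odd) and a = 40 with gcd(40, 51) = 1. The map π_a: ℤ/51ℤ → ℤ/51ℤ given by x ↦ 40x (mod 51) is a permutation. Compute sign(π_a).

-1

Orbit of 28 under x↦40x: [28, 49, 22, 13, 10, 43, 37]… (length divides ord_51(40)).
Cycle type of π: 16×3 + 1×3; total 6 cycles.
sign(π) = (−1)^{n − #cycles} = (−1)^{51−6} = (−1)^45 = -1.
Zolotarev: (40|51) = -1, matching the cycle-count sign.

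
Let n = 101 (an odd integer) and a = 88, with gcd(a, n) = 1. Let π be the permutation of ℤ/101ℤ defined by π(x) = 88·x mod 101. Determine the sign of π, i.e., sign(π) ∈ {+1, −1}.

Start at x=97: 97 → 52 → 31 → 1 → 88 → 68 → 25 → … (one orbit).
π_88 has 5 disjoint cycles with lengths [25, 25, 25, 25, 1] on {0,…,100}.
With 5 cycles on 101 points, sign = (−1)^{101−5} = +1.

+1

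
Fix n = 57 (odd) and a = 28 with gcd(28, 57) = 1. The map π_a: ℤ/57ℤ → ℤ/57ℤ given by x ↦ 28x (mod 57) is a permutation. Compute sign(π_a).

Orbit of 43 under x↦28x: [43, 7, 25, 16, 49, 4, 55]… (length divides ord_57(28)).
Cycle lengths of π_28 on ℤ/57ℤ: [9, 9, 9, 9, 9, 9, 1, 1, 1]; 9 cycles in total.
With 9 cycles on 57 points, sign = (−1)^{57−9} = +1.
Check: (28/57) = +1 by Zolotarev.

+1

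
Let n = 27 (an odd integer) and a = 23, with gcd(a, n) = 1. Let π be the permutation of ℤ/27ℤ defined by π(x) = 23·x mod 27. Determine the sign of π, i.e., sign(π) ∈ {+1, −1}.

Orbit of 22 under x↦23x: [22, 20, 1, 23, 16, 17, 13]… (length divides ord_27(23)).
4 cycles of lengths [18, 6, 2, 1].
n − c = 27 − 4 = 23; sign = (−1)^23 = -1.

-1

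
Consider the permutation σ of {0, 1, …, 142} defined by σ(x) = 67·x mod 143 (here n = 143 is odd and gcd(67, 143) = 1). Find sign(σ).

-1

Start at x=133: 133 → 45 → 12 → 89 → 100 → 122 → 23 → … (one orbit).
The orbit structure of x ↦ 67x mod 143: 22 orbits of sizes [12, 12, 12, 12, 12, 12, 12, 12, 12, 12, 12, 1, 1, 1, 1, 1, 1, 1, 1, 1, 1, 1].
n − c = 143 − 22 = 121; sign = (−1)^121 = -1.
Check: (67/143) = -1 by Zolotarev.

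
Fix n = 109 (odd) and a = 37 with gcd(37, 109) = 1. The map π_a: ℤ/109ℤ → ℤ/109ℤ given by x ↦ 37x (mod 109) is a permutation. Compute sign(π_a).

Start at x=91: 91 → 97 → 101 → 31 → 57 → 38 → 98 → … (one orbit).
2 cycles of lengths [108, 1].
sign(π) = (−1)^{n − #cycles} = (−1)^{109−2} = (−1)^107 = -1.
The Jacobi symbol (37|109) = -1 (Zolotarev) agrees.

-1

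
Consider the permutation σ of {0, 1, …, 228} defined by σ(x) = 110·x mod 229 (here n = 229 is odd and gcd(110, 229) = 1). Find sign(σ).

-1

Start at x=162: 162 → 187 → 189 → 180 → 106 → 210 → 200 → … (one orbit).
Cycle lengths of π_110 on ℤ/229ℤ: [228, 1]; 2 cycles in total.
229 − 2 = 227 transpositions; sign(π) = (−1)^227 = -1.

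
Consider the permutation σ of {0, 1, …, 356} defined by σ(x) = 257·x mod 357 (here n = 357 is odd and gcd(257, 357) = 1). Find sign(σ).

Start at x=1: 1 → 257 → 4 → 314 → 16 → 185 → 64 → … (one orbit).
Decompose π into cycles: lengths [24, 24, 24, 24, 24, 24, 24, 24, 24, 24, 24, 24, 8, 8, 8, 8, 8, 8, 6, 6, 6, 2, 1] (23 cycles, including the fixed point 0).
n − c = 357 − 23 = 334; sign = (−1)^334 = +1.
Zolotarev: (257|357) = +1, matching the cycle-count sign.

+1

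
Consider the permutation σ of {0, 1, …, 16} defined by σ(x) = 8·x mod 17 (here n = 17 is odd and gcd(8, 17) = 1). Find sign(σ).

Start at x=15: 15 → 1 → 8 → 13 → 2 → 16 → 9 → … (one orbit).
3 cycles of lengths [8, 8, 1].
17 − 3 = 14 transpositions; sign(π) = (−1)^14 = +1.
Check: (8/17) = +1 by Zolotarev.

+1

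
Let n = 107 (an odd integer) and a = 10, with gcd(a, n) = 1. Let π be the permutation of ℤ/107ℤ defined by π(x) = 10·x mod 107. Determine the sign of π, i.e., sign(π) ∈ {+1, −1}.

+1

Start at x=39: 39 → 69 → 48 → 52 → 92 → 64 → 105 → … (one orbit).
π_10 has 3 disjoint cycles with lengths [53, 53, 1] on {0,…,106}.
Σ(ℓ_i−1) = 107−3 = 104; sign = (−1)^104 = +1.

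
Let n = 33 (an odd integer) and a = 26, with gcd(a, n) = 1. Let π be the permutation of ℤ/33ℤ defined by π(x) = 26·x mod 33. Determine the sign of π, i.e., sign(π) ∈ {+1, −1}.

-1

Trace 25: π^k(25) = [25, 23, 4, 5, 31, 14, 1] for k=0..6.
Cycle lengths of π_26 on ℤ/33ℤ: [10, 10, 5, 5, 2, 1]; 6 cycles in total.
Σ(ℓ_i−1) = 33−6 = 27; sign = (−1)^27 = -1.
Check: (26/33) = -1 by Zolotarev.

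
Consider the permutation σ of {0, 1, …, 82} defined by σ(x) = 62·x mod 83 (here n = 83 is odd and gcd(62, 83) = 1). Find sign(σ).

Orbit of 10 under x↦62x: [10, 39, 11, 18, 37, 53, 49]… (length divides ord_83(62)).
π_62 has 2 disjoint cycles with lengths [82, 1] on {0,…,82}.
n − c = 83 − 2 = 81; sign = (−1)^81 = -1.

-1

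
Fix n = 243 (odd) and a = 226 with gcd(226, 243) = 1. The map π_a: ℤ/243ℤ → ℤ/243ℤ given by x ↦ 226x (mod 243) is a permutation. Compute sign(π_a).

+1

Orbit of 208 under x↦226x: [208, 109, 91, 154, 55, 37, 100]… (length divides ord_243(226)).
The orbit structure of x ↦ 226x mod 243: 27 orbits of sizes [27, 27, 27, 27, 27, 27, 9, 9, 9, 9, 9, 9, 3, 3, 3, 3, 3, 3, 1, 1, 1, 1, 1, 1, 1, 1, 1].
243 − 27 = 216 transpositions; sign(π) = (−1)^216 = +1.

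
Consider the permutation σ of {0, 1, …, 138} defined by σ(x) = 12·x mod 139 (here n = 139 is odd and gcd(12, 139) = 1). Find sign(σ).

Start at x=103: 103 → 124 → 98 → 64 → 73 → 42 → 87 → … (one orbit).
Cycle lengths of π_12 on ℤ/139ℤ: [138, 1]; 2 cycles in total.
139 − 2 = 137 transpositions; sign(π) = (−1)^137 = -1.
Via Zolotarev, sign(π_{12}) = (12|139) = -1.

-1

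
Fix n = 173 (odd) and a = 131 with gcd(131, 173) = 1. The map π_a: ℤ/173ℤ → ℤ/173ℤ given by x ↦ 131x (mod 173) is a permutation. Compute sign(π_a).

Trace 150: π^k(150) = [150, 101, 83, 147, 54, 154, 106] for k=0..6.
Decompose π into cycles: lengths [172, 1] (2 cycles, including the fixed point 0).
Σ(ℓ_i−1) = 173−2 = 171; sign = (−1)^171 = -1.

-1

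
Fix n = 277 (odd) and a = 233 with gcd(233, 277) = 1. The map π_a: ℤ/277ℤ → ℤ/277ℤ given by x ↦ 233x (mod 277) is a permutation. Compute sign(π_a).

-1

Trace 21: π^k(21) = [21, 184, 214, 2, 189, 271, 264] for k=0..6.
Decompose π into cycles: lengths [276, 1] (2 cycles, including the fixed point 0).
Σ(ℓ_i−1) = 277−2 = 275; sign = (−1)^275 = -1.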